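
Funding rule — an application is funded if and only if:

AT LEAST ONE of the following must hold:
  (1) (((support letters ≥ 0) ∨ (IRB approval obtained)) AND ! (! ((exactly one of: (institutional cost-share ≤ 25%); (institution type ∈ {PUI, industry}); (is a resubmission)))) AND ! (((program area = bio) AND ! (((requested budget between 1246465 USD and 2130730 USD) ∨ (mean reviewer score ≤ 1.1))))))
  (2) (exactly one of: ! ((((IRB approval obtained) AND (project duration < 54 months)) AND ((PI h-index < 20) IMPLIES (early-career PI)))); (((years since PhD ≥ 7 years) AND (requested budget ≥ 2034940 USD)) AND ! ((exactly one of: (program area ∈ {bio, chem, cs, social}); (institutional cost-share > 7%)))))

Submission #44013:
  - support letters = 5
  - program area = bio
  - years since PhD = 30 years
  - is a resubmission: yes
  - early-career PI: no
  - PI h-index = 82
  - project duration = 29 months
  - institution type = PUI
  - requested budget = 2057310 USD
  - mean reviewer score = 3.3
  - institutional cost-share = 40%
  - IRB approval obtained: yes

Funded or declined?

Funded

Atomic conditions:
  support letters ≥ 0: 5 ≥ 0 is true
  IRB approval obtained: yes → true
  institutional cost-share ≤ 25%: 40 ≤ 25 is false
  institution type ∈ {PUI, industry}: PUI is in the set → true
  is a resubmission: yes → true
  program area = bio: bio == bio is true
  requested budget between 1246465 USD and 2130730 USD: 2057310 in [1246465, 2130730] is true
  mean reviewer score ≤ 1.1: 3.3 ≤ 1.1 is false
  project duration < 54 months: 29 < 54 is true
  PI h-index < 20: 82 < 20 is false
  early-career PI: no → false
  years since PhD ≥ 7 years: 30 ≥ 7 is true
  requested budget ≥ 2034940 USD: 2057310 ≥ 2034940 is true
  program area ∈ {bio, chem, cs, social}: bio is in the set → true
  institutional cost-share > 7%: 40 > 7 is true
Combine:
[1.1] true OR true = true
[1.2.1.1] exactly-one(false, true, true) = false
[1.2.1] NOT false = true
[1.2] NOT true = false
[1.3.1.2.1] true OR false = true
[1.3.1.2] NOT true = false
[1.3.1] true AND false = false
[1.3] NOT false = true
[1] true AND false AND true = false
[2.1.1.1] true AND true = true
[2.1.1.2] false → false (antecedent false ⇒ implication holds) = true
[2.1.1] true AND true = true
[2.1] NOT true = false
[2.2.1] true AND true = true
[2.2.2.1] exactly-one(true, true) = false
[2.2.2] NOT false = true
[2.2] true AND true = true
[2] exactly-one(false, true) = true
[root] false OR true = true
Overall: true → funded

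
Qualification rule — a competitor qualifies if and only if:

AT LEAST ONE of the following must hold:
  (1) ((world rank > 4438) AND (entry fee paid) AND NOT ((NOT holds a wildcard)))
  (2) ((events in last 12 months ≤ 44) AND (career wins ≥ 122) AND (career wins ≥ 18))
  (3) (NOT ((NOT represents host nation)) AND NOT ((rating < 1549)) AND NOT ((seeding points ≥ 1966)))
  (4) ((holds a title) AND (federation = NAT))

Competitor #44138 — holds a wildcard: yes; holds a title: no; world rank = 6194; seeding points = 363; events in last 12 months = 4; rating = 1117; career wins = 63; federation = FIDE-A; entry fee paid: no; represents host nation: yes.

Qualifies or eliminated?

Atomic conditions:
  world rank > 4438: 6194 > 4438 is true
  entry fee paid: no → false
  NOT holds a wildcard: yes → false
  events in last 12 months ≤ 44: 4 ≤ 44 is true
  career wins ≥ 122: 63 ≥ 122 is false
  career wins ≥ 18: 63 ≥ 18 is true
  NOT represents host nation: yes → false
  rating < 1549: 1117 < 1549 is true
  seeding points ≥ 1966: 363 ≥ 1966 is false
  holds a title: no → false
  federation = NAT: FIDE-A == NAT is false
Combine:
[1.3] NOT false = true
[1] true AND false AND true = false
[2] true AND false AND true = false
[3.1] NOT false = true
[3.2] NOT true = false
[3.3] NOT false = true
[3] true AND false AND true = false
[4] false AND false = false
[root] false OR false OR false OR false = false
Overall: false → eliminated

Eliminated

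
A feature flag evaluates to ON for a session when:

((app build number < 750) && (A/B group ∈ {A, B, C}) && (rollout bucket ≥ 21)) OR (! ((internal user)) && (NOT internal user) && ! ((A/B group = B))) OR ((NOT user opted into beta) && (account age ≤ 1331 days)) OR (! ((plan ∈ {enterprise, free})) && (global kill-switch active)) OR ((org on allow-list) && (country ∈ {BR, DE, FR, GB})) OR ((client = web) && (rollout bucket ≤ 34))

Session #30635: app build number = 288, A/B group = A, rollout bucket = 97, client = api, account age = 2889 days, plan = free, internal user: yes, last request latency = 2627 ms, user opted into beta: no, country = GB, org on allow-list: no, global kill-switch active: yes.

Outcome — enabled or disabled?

Atomic conditions:
  app build number < 750: 288 < 750 is true
  A/B group ∈ {A, B, C}: A is in the set → true
  rollout bucket ≥ 21: 97 ≥ 21 is true
  internal user: yes → true
  NOT internal user: yes → false
  A/B group = B: A == B is false
  NOT user opted into beta: no → true
  account age ≤ 1331 days: 2889 ≤ 1331 is false
  plan ∈ {enterprise, free}: free is in the set → true
  global kill-switch active: yes → true
  org on allow-list: no → false
  country ∈ {BR, DE, FR, GB}: GB is in the set → true
  client = web: api == web is false
  rollout bucket ≤ 34: 97 ≤ 34 is false
Combine:
[1] true AND true AND true = true
[2.1] NOT true = false
[2.3] NOT false = true
[2] false AND false AND true = false
[3] true AND false = false
[4.1] NOT true = false
[4] false AND true = false
[5] false AND true = false
[6] false AND false = false
[root] true OR false OR false OR false OR false OR false = true
Overall: true → enabled

Enabled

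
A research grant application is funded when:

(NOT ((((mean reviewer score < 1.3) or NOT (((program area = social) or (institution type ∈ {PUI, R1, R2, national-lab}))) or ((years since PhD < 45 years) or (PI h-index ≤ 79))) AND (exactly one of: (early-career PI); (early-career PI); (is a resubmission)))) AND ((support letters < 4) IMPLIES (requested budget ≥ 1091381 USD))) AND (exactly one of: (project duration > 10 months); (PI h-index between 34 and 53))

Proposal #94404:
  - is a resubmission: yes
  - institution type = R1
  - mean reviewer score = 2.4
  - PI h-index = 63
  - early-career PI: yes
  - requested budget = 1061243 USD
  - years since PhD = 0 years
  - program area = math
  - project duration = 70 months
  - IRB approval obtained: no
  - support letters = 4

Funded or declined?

Funded

Atomic conditions:
  mean reviewer score < 1.3: 2.4 < 1.3 is false
  program area = social: math == social is false
  institution type ∈ {PUI, R1, R2, national-lab}: R1 is in the set → true
  years since PhD < 45 years: 0 < 45 is true
  PI h-index ≤ 79: 63 ≤ 79 is true
  early-career PI: yes → true
  is a resubmission: yes → true
  support letters < 4: 4 < 4 is false
  requested budget ≥ 1091381 USD: 1061243 ≥ 1091381 is false
  project duration > 10 months: 70 > 10 is true
  PI h-index between 34 and 53: 63 in [34, 53] is false
Combine:
[1.1.1.1.2.1] false OR true = true
[1.1.1.1.2] NOT true = false
[1.1.1.1.3] true OR true = true
[1.1.1.1] false OR false OR true = true
[1.1.1.2] exactly-one(true, true, true) = false
[1.1.1] true AND false = false
[1.1] NOT false = true
[1.2] false → false (antecedent false ⇒ implication holds) = true
[1] true AND true = true
[2] exactly-one(true, false) = true
[root] true AND true = true
Overall: true → funded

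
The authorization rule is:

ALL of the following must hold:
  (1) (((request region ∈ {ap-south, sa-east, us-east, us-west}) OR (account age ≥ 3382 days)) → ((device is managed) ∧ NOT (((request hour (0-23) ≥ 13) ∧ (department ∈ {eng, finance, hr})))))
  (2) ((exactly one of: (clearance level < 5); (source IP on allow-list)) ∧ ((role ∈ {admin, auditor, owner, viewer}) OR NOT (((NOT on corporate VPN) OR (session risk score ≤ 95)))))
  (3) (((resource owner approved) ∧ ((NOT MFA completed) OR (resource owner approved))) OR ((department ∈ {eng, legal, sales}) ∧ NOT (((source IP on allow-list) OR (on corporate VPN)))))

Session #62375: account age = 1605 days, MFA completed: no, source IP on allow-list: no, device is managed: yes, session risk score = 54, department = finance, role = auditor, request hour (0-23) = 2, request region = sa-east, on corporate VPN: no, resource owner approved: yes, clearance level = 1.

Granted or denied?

Granted

Atomic conditions:
  request region ∈ {ap-south, sa-east, us-east, us-west}: sa-east is in the set → true
  account age ≥ 3382 days: 1605 ≥ 3382 is false
  device is managed: yes → true
  request hour (0-23) ≥ 13: 2 ≥ 13 is false
  department ∈ {eng, finance, hr}: finance is in the set → true
  clearance level < 5: 1 < 5 is true
  source IP on allow-list: no → false
  role ∈ {admin, auditor, owner, viewer}: auditor is in the set → true
  NOT on corporate VPN: no → true
  session risk score ≤ 95: 54 ≤ 95 is true
  resource owner approved: yes → true
  NOT MFA completed: no → true
  department ∈ {eng, legal, sales}: finance is not in the set → false
  on corporate VPN: no → false
Combine:
[1.1] true OR false = true
[1.2.2.1] false AND true = false
[1.2.2] NOT false = true
[1.2] true AND true = true
[1] true → true = true
[2.1] exactly-one(true, false) = true
[2.2.2.1] true OR true = true
[2.2.2] NOT true = false
[2.2] true OR false = true
[2] true AND true = true
[3.1.2] true OR true = true
[3.1] true AND true = true
[3.2.2.1] false OR false = false
[3.2.2] NOT false = true
[3.2] false AND true = false
[3] true OR false = true
[root] true AND true AND true = true
Overall: true → granted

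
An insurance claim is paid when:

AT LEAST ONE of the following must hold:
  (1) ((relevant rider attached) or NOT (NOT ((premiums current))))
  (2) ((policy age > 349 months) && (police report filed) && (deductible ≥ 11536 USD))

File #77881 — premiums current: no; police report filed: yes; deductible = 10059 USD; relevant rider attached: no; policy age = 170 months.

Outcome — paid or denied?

Denied

Atomic conditions:
  relevant rider attached: no → false
  premiums current: no → false
  policy age > 349 months: 170 > 349 is false
  police report filed: yes → true
  deductible ≥ 11536 USD: 10059 ≥ 11536 is false
Combine:
[1.2.1] NOT false = true
[1.2] NOT true = false
[1] false OR false = false
[2] false AND true AND false = false
[root] false OR false = false
Overall: false → denied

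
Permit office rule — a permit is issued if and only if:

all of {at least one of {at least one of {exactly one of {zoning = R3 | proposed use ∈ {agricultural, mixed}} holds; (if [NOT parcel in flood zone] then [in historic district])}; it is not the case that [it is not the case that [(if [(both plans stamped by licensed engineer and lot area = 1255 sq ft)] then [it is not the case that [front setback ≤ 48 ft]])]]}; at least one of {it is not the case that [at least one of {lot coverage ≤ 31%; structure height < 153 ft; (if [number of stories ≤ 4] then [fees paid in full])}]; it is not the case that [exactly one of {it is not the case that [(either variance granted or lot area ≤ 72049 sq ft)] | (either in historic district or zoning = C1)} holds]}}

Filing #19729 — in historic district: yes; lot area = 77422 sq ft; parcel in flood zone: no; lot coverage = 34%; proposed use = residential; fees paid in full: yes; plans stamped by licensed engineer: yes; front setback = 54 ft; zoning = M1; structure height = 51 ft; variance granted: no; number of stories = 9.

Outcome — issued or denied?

Issued

Atomic conditions:
  zoning = R3: M1 == R3 is false
  proposed use ∈ {agricultural, mixed}: residential is not in the set → false
  NOT parcel in flood zone: no → true
  in historic district: yes → true
  plans stamped by licensed engineer: yes → true
  lot area = 1255 sq ft: 77422 == 1255 is false
  front setback ≤ 48 ft: 54 ≤ 48 is false
  lot coverage ≤ 31%: 34 ≤ 31 is false
  structure height < 153 ft: 51 < 153 is true
  number of stories ≤ 4: 9 ≤ 4 is false
  fees paid in full: yes → true
  variance granted: no → false
  lot area ≤ 72049 sq ft: 77422 ≤ 72049 is false
  zoning = C1: M1 == C1 is false
Combine:
[1.1.1] exactly-one(false, false) = false
[1.1.2] true → true = true
[1.1] false OR true = true
[1.2.1.1.1] true AND false = false
[1.2.1.1.2] NOT false = true
[1.2.1.1] false → true (antecedent false ⇒ implication holds) = true
[1.2.1] NOT true = false
[1.2] NOT false = true
[1] true OR true = true
[2.1.1.3] false → true (antecedent false ⇒ implication holds) = true
[2.1.1] false OR true OR true = true
[2.1] NOT true = false
[2.2.1.1.1] false OR false = false
[2.2.1.1] NOT false = true
[2.2.1.2] true OR false = true
[2.2.1] exactly-one(true, true) = false
[2.2] NOT false = true
[2] false OR true = true
[root] true AND true = true
Overall: true → issued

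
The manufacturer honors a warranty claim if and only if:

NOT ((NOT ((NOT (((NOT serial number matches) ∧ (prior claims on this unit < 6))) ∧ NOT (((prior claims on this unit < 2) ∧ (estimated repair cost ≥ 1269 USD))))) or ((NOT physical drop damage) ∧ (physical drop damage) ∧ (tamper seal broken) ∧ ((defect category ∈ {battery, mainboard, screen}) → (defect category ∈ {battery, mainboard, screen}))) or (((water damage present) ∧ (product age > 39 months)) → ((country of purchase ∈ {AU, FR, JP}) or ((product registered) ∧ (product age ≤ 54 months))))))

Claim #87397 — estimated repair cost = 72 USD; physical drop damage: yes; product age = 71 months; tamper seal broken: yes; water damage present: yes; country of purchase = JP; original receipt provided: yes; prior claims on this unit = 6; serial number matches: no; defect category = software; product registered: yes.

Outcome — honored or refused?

Refused

Atomic conditions:
  NOT serial number matches: no → true
  prior claims on this unit < 6: 6 < 6 is false
  prior claims on this unit < 2: 6 < 2 is false
  estimated repair cost ≥ 1269 USD: 72 ≥ 1269 is false
  NOT physical drop damage: yes → false
  physical drop damage: yes → true
  tamper seal broken: yes → true
  defect category ∈ {battery, mainboard, screen}: software is not in the set → false
  water damage present: yes → true
  product age > 39 months: 71 > 39 is true
  country of purchase ∈ {AU, FR, JP}: JP is in the set → true
  product registered: yes → true
  product age ≤ 54 months: 71 ≤ 54 is false
Combine:
[1.1.1.1.1] true AND false = false
[1.1.1.1] NOT false = true
[1.1.1.2.1] false AND false = false
[1.1.1.2] NOT false = true
[1.1.1] true AND true = true
[1.1] NOT true = false
[1.2.4] false → false (antecedent false ⇒ implication holds) = true
[1.2] false AND true AND true AND true = false
[1.3.1] true AND true = true
[1.3.2.2] true AND false = false
[1.3.2] true OR false = true
[1.3] true → true = true
[1] false OR false OR true = true
[root] NOT true = false
Overall: false → refused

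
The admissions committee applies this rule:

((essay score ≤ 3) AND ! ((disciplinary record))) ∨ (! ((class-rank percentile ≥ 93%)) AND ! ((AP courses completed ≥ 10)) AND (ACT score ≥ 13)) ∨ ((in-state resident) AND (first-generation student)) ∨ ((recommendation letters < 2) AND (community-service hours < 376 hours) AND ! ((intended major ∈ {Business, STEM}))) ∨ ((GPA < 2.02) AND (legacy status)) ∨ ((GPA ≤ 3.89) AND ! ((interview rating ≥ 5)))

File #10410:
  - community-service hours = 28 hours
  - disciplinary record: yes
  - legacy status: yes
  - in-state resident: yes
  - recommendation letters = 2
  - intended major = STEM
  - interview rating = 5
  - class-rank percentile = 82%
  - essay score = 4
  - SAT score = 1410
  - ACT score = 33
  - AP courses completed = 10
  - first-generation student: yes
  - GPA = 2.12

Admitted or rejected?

Admitted

Atomic conditions:
  essay score ≤ 3: 4 ≤ 3 is false
  disciplinary record: yes → true
  class-rank percentile ≥ 93%: 82 ≥ 93 is false
  AP courses completed ≥ 10: 10 ≥ 10 is true
  ACT score ≥ 13: 33 ≥ 13 is true
  in-state resident: yes → true
  first-generation student: yes → true
  recommendation letters < 2: 2 < 2 is false
  community-service hours < 376 hours: 28 < 376 is true
  intended major ∈ {Business, STEM}: STEM is in the set → true
  GPA < 2.02: 2.12 < 2.02 is false
  legacy status: yes → true
  GPA ≤ 3.89: 2.12 ≤ 3.89 is true
  interview rating ≥ 5: 5 ≥ 5 is true
Combine:
[1.2] NOT true = false
[1] false AND false = false
[2.1] NOT false = true
[2.2] NOT true = false
[2] true AND false AND true = false
[3] true AND true = true
[4.3] NOT true = false
[4] false AND true AND false = false
[5] false AND true = false
[6.2] NOT true = false
[6] true AND false = false
[root] false OR false OR true OR false OR false OR false = true
Overall: true → admitted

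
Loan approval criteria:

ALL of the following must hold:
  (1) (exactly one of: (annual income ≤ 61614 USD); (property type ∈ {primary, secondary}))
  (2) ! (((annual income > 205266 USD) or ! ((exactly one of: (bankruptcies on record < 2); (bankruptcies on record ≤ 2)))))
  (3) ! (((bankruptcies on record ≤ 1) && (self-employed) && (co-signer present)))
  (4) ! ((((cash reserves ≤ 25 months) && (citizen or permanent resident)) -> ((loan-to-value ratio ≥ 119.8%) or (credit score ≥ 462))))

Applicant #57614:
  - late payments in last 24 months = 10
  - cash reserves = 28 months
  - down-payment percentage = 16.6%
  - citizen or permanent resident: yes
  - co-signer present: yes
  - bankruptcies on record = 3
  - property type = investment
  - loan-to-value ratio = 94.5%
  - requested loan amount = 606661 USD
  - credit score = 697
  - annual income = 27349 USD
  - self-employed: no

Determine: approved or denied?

Denied

Atomic conditions:
  annual income ≤ 61614 USD: 27349 ≤ 61614 is true
  property type ∈ {primary, secondary}: investment is not in the set → false
  annual income > 205266 USD: 27349 > 205266 is false
  bankruptcies on record < 2: 3 < 2 is false
  bankruptcies on record ≤ 2: 3 ≤ 2 is false
  bankruptcies on record ≤ 1: 3 ≤ 1 is false
  self-employed: no → false
  co-signer present: yes → true
  cash reserves ≤ 25 months: 28 ≤ 25 is false
  citizen or permanent resident: yes → true
  loan-to-value ratio ≥ 119.8%: 94.5 ≥ 119.8 is false
  credit score ≥ 462: 697 ≥ 462 is true
Combine:
[1] exactly-one(true, false) = true
[2.1.2.1] exactly-one(false, false) = false
[2.1.2] NOT false = true
[2.1] false OR true = true
[2] NOT true = false
[3.1] false AND false AND true = false
[3] NOT false = true
[4.1.1] false AND true = false
[4.1.2] false OR true = true
[4.1] false → true (antecedent false ⇒ implication holds) = true
[4] NOT true = false
[root] true AND false AND true AND false = false
Overall: false → denied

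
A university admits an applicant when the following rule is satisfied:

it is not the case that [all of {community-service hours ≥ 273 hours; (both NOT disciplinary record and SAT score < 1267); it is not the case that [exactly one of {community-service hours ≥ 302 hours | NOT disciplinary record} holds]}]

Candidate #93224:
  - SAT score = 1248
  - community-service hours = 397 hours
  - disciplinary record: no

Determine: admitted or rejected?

Rejected

Atomic conditions:
  community-service hours ≥ 273 hours: 397 ≥ 273 is true
  NOT disciplinary record: no → true
  SAT score < 1267: 1248 < 1267 is true
  community-service hours ≥ 302 hours: 397 ≥ 302 is true
Combine:
[1.2] true AND true = true
[1.3.1] exactly-one(true, true) = false
[1.3] NOT false = true
[1] true AND true AND true = true
[root] NOT true = false
Overall: false → rejected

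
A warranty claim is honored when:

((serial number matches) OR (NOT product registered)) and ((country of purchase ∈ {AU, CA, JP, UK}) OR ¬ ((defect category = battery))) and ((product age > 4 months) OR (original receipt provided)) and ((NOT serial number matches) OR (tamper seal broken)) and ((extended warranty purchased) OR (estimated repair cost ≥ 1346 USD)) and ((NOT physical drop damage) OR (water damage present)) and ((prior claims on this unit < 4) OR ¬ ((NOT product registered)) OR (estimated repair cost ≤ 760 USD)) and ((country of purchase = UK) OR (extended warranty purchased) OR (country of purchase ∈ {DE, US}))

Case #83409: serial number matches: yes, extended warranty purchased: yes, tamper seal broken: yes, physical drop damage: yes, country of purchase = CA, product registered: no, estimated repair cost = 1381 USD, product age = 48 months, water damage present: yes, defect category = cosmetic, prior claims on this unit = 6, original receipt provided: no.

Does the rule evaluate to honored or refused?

Refused

Atomic conditions:
  serial number matches: yes → true
  NOT product registered: no → true
  country of purchase ∈ {AU, CA, JP, UK}: CA is in the set → true
  defect category = battery: cosmetic == battery is false
  product age > 4 months: 48 > 4 is true
  original receipt provided: no → false
  NOT serial number matches: yes → false
  tamper seal broken: yes → true
  extended warranty purchased: yes → true
  estimated repair cost ≥ 1346 USD: 1381 ≥ 1346 is true
  NOT physical drop damage: yes → false
  water damage present: yes → true
  prior claims on this unit < 4: 6 < 4 is false
  estimated repair cost ≤ 760 USD: 1381 ≤ 760 is false
  country of purchase = UK: CA == UK is false
  country of purchase ∈ {DE, US}: CA is not in the set → false
Combine:
[1] true OR true = true
[2.2] NOT false = true
[2] true OR true = true
[3] true OR false = true
[4] false OR true = true
[5] true OR true = true
[6] false OR true = true
[7.2] NOT true = false
[7] false OR false OR false = false
[8] false OR true OR false = true
[root] true AND true AND true AND true AND true AND true AND false AND true = false
Overall: false → refused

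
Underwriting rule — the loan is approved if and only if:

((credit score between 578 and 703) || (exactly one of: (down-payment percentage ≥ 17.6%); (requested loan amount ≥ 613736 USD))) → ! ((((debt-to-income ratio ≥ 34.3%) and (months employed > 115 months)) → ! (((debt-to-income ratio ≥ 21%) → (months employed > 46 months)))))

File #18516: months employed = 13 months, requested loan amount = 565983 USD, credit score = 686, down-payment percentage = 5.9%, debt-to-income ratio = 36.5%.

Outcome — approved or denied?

Denied

Atomic conditions:
  credit score between 578 and 703: 686 in [578, 703] is true
  down-payment percentage ≥ 17.6%: 5.9 ≥ 17.6 is false
  requested loan amount ≥ 613736 USD: 565983 ≥ 613736 is false
  debt-to-income ratio ≥ 34.3%: 36.5 ≥ 34.3 is true
  months employed > 115 months: 13 > 115 is false
  debt-to-income ratio ≥ 21%: 36.5 ≥ 21 is true
  months employed > 46 months: 13 > 46 is false
Combine:
[1.2] exactly-one(false, false) = false
[1] true OR false = true
[2.1.1] true AND false = false
[2.1.2.1] true → false = false
[2.1.2] NOT false = true
[2.1] false → true (antecedent false ⇒ implication holds) = true
[2] NOT true = false
[root] true → false = false
Overall: false → denied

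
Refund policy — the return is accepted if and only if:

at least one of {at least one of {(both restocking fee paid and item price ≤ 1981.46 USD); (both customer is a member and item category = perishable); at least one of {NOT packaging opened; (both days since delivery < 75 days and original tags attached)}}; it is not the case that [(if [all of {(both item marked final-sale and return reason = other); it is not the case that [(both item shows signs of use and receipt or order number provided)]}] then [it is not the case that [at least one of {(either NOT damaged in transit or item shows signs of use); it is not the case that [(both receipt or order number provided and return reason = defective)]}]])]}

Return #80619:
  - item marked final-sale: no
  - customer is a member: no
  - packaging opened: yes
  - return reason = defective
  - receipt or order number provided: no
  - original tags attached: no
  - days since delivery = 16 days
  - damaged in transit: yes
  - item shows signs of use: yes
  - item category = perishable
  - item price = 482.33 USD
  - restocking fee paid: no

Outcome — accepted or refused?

Refused

Atomic conditions:
  restocking fee paid: no → false
  item price ≤ 1981.46 USD: 482.33 ≤ 1981.46 is true
  customer is a member: no → false
  item category = perishable: perishable == perishable is true
  NOT packaging opened: yes → false
  days since delivery < 75 days: 16 < 75 is true
  original tags attached: no → false
  item marked final-sale: no → false
  return reason = other: defective == other is false
  item shows signs of use: yes → true
  receipt or order number provided: no → false
  NOT damaged in transit: yes → false
  return reason = defective: defective == defective is true
Combine:
[1.1] false AND true = false
[1.2] false AND true = false
[1.3.2] true AND false = false
[1.3] false OR false = false
[1] false OR false OR false = false
[2.1.1.1] false AND false = false
[2.1.1.2.1] true AND false = false
[2.1.1.2] NOT false = true
[2.1.1] false AND true = false
[2.1.2.1.1] false OR true = true
[2.1.2.1.2.1] false AND true = false
[2.1.2.1.2] NOT false = true
[2.1.2.1] true OR true = true
[2.1.2] NOT true = false
[2.1] false → false (antecedent false ⇒ implication holds) = true
[2] NOT true = false
[root] false OR false = false
Overall: false → refused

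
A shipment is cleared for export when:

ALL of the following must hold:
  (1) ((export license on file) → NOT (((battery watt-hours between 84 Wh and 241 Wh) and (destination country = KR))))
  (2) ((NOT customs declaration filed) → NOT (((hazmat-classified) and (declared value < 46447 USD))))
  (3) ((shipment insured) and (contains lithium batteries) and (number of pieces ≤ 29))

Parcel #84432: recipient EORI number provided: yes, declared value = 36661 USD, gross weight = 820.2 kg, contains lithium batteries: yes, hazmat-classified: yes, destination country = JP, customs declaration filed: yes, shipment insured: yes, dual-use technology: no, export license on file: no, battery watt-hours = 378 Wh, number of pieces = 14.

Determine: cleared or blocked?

Cleared

Atomic conditions:
  export license on file: no → false
  battery watt-hours between 84 Wh and 241 Wh: 378 in [84, 241] is false
  destination country = KR: JP == KR is false
  NOT customs declaration filed: yes → false
  hazmat-classified: yes → true
  declared value < 46447 USD: 36661 < 46447 is true
  shipment insured: yes → true
  contains lithium batteries: yes → true
  number of pieces ≤ 29: 14 ≤ 29 is true
Combine:
[1.2.1] false AND false = false
[1.2] NOT false = true
[1] false → true (antecedent false ⇒ implication holds) = true
[2.2.1] true AND true = true
[2.2] NOT true = false
[2] false → false (antecedent false ⇒ implication holds) = true
[3] true AND true AND true = true
[root] true AND true AND true = true
Overall: true → cleared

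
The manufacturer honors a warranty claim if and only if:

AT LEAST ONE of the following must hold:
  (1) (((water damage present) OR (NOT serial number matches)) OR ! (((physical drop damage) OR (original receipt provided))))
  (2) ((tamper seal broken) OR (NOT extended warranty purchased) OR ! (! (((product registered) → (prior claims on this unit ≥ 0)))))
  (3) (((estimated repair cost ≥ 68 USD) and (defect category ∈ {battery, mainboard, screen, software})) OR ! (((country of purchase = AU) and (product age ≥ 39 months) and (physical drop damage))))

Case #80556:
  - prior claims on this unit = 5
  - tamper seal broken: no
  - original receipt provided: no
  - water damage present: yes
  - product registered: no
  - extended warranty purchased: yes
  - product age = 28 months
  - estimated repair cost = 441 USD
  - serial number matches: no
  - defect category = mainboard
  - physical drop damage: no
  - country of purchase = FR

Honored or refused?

Atomic conditions:
  water damage present: yes → true
  NOT serial number matches: no → true
  physical drop damage: no → false
  original receipt provided: no → false
  tamper seal broken: no → false
  NOT extended warranty purchased: yes → false
  product registered: no → false
  prior claims on this unit ≥ 0: 5 ≥ 0 is true
  estimated repair cost ≥ 68 USD: 441 ≥ 68 is true
  defect category ∈ {battery, mainboard, screen, software}: mainboard is in the set → true
  country of purchase = AU: FR == AU is false
  product age ≥ 39 months: 28 ≥ 39 is false
Combine:
[1.1] true OR true = true
[1.2.1] false OR false = false
[1.2] NOT false = true
[1] true OR true = true
[2.3.1.1] false → true (antecedent false ⇒ implication holds) = true
[2.3.1] NOT true = false
[2.3] NOT false = true
[2] false OR false OR true = true
[3.1] true AND true = true
[3.2.1] false AND false AND false = false
[3.2] NOT false = true
[3] true OR true = true
[root] true OR true OR true = true
Overall: true → honored

Honored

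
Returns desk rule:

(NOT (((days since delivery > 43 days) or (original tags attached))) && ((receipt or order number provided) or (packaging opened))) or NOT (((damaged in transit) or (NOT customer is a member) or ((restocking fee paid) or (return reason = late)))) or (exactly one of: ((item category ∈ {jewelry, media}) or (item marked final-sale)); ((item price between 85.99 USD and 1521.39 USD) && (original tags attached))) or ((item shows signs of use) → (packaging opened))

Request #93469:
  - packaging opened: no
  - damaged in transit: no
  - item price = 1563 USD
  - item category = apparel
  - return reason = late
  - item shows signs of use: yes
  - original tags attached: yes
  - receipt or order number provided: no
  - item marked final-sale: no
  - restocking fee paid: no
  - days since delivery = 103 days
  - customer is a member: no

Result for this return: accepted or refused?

Atomic conditions:
  days since delivery > 43 days: 103 > 43 is true
  original tags attached: yes → true
  receipt or order number provided: no → false
  packaging opened: no → false
  damaged in transit: no → false
  NOT customer is a member: no → true
  restocking fee paid: no → false
  return reason = late: late == late is true
  item category ∈ {jewelry, media}: apparel is not in the set → false
  item marked final-sale: no → false
  item price between 85.99 USD and 1521.39 USD: 1563 in [85.99, 1521.39] is false
  item shows signs of use: yes → true
Combine:
[1.1.1] true OR true = true
[1.1] NOT true = false
[1.2] false OR false = false
[1] false AND false = false
[2.1.3] false OR true = true
[2.1] false OR true OR true = true
[2] NOT true = false
[3.1] false OR false = false
[3.2] false AND true = false
[3] exactly-one(false, false) = false
[4] true → false = false
[root] false OR false OR false OR false = false
Overall: false → refused

Refused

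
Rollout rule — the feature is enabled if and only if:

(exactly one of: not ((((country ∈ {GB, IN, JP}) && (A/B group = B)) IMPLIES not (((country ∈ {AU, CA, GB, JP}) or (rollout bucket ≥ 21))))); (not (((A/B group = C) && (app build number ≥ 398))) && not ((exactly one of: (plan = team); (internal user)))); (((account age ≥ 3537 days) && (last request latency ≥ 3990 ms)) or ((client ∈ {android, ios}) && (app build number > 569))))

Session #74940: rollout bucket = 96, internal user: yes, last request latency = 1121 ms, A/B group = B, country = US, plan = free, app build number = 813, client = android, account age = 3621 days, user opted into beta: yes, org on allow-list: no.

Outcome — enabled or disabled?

Enabled

Atomic conditions:
  country ∈ {GB, IN, JP}: US is not in the set → false
  A/B group = B: B == B is true
  country ∈ {AU, CA, GB, JP}: US is not in the set → false
  rollout bucket ≥ 21: 96 ≥ 21 is true
  A/B group = C: B == C is false
  app build number ≥ 398: 813 ≥ 398 is true
  plan = team: free == team is false
  internal user: yes → true
  account age ≥ 3537 days: 3621 ≥ 3537 is true
  last request latency ≥ 3990 ms: 1121 ≥ 3990 is false
  client ∈ {android, ios}: android is in the set → true
  app build number > 569: 813 > 569 is true
Combine:
[1.1.1] false AND true = false
[1.1.2.1] false OR true = true
[1.1.2] NOT true = false
[1.1] false → false (antecedent false ⇒ implication holds) = true
[1] NOT true = false
[2.1.1] false AND true = false
[2.1] NOT false = true
[2.2.1] exactly-one(false, true) = true
[2.2] NOT true = false
[2] true AND false = false
[3.1] true AND false = false
[3.2] true AND true = true
[3] false OR true = true
[root] exactly-one(false, false, true) = true
Overall: true → enabled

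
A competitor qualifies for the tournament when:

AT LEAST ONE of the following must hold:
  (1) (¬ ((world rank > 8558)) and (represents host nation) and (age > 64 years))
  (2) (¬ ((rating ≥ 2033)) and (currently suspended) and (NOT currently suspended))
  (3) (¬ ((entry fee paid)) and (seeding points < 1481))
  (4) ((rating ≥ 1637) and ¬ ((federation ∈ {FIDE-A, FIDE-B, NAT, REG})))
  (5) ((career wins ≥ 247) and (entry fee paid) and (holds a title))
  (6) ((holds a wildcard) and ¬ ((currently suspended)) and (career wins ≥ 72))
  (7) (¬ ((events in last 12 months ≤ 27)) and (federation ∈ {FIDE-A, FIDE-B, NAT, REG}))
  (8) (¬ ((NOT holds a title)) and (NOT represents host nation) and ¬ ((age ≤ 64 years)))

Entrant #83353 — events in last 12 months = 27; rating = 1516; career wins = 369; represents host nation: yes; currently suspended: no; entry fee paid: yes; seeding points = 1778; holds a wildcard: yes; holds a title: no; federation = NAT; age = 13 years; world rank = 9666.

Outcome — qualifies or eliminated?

Qualifies

Atomic conditions:
  world rank > 8558: 9666 > 8558 is true
  represents host nation: yes → true
  age > 64 years: 13 > 64 is false
  rating ≥ 2033: 1516 ≥ 2033 is false
  currently suspended: no → false
  NOT currently suspended: no → true
  entry fee paid: yes → true
  seeding points < 1481: 1778 < 1481 is false
  rating ≥ 1637: 1516 ≥ 1637 is false
  federation ∈ {FIDE-A, FIDE-B, NAT, REG}: NAT is in the set → true
  career wins ≥ 247: 369 ≥ 247 is true
  holds a title: no → false
  holds a wildcard: yes → true
  career wins ≥ 72: 369 ≥ 72 is true
  events in last 12 months ≤ 27: 27 ≤ 27 is true
  NOT holds a title: no → true
  NOT represents host nation: yes → false
  age ≤ 64 years: 13 ≤ 64 is true
Combine:
[1.1] NOT true = false
[1] false AND true AND false = false
[2.1] NOT false = true
[2] true AND false AND true = false
[3.1] NOT true = false
[3] false AND false = false
[4.2] NOT true = false
[4] false AND false = false
[5] true AND true AND false = false
[6.2] NOT false = true
[6] true AND true AND true = true
[7.1] NOT true = false
[7] false AND true = false
[8.1] NOT true = false
[8.3] NOT true = false
[8] false AND false AND false = false
[root] false OR false OR false OR false OR false OR true OR false OR false = true
Overall: true → qualifies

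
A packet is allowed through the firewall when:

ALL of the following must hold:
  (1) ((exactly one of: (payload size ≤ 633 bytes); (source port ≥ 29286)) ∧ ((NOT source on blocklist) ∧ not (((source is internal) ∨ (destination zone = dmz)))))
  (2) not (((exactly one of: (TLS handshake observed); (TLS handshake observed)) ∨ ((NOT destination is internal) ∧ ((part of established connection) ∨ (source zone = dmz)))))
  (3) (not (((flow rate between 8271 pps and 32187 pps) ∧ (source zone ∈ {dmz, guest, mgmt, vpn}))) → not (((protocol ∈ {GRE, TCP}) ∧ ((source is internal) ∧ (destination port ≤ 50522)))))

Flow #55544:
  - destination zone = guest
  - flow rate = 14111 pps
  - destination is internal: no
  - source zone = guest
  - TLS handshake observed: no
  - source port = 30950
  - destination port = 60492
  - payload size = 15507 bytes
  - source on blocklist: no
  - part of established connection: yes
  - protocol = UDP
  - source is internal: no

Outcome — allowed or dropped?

Atomic conditions:
  payload size ≤ 633 bytes: 15507 ≤ 633 is false
  source port ≥ 29286: 30950 ≥ 29286 is true
  NOT source on blocklist: no → true
  source is internal: no → false
  destination zone = dmz: guest == dmz is false
  TLS handshake observed: no → false
  NOT destination is internal: no → true
  part of established connection: yes → true
  source zone = dmz: guest == dmz is false
  flow rate between 8271 pps and 32187 pps: 14111 in [8271, 32187] is true
  source zone ∈ {dmz, guest, mgmt, vpn}: guest is in the set → true
  protocol ∈ {GRE, TCP}: UDP is not in the set → false
  destination port ≤ 50522: 60492 ≤ 50522 is false
Combine:
[1.1] exactly-one(false, true) = true
[1.2.2.1] false OR false = false
[1.2.2] NOT false = true
[1.2] true AND true = true
[1] true AND true = true
[2.1.1] exactly-one(false, false) = false
[2.1.2.2] true OR false = true
[2.1.2] true AND true = true
[2.1] false OR true = true
[2] NOT true = false
[3.1.1] true AND true = true
[3.1] NOT true = false
[3.2.1.2] false AND false = false
[3.2.1] false AND false = false
[3.2] NOT false = true
[3] false → true (antecedent false ⇒ implication holds) = true
[root] true AND false AND true = false
Overall: false → dropped

Dropped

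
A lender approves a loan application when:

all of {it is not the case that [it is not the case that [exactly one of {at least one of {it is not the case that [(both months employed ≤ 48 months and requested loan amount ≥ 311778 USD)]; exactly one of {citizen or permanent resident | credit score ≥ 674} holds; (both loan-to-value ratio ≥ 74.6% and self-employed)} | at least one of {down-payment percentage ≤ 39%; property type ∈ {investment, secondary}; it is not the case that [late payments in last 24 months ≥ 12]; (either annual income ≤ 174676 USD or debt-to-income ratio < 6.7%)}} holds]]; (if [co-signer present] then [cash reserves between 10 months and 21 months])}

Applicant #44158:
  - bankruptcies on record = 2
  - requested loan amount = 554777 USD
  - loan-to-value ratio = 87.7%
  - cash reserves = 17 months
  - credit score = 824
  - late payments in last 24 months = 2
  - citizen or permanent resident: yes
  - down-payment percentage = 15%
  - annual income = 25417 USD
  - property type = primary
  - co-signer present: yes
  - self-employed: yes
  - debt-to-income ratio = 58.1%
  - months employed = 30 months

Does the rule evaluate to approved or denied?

Atomic conditions:
  months employed ≤ 48 months: 30 ≤ 48 is true
  requested loan amount ≥ 311778 USD: 554777 ≥ 311778 is true
  citizen or permanent resident: yes → true
  credit score ≥ 674: 824 ≥ 674 is true
  loan-to-value ratio ≥ 74.6%: 87.7 ≥ 74.6 is true
  self-employed: yes → true
  down-payment percentage ≤ 39%: 15 ≤ 39 is true
  property type ∈ {investment, secondary}: primary is not in the set → false
  late payments in last 24 months ≥ 12: 2 ≥ 12 is false
  annual income ≤ 174676 USD: 25417 ≤ 174676 is true
  debt-to-income ratio < 6.7%: 58.1 < 6.7 is false
  co-signer present: yes → true
  cash reserves between 10 months and 21 months: 17 in [10, 21] is true
Combine:
[1.1.1.1.1.1] true AND true = true
[1.1.1.1.1] NOT true = false
[1.1.1.1.2] exactly-one(true, true) = false
[1.1.1.1.3] true AND true = true
[1.1.1.1] false OR false OR true = true
[1.1.1.2.3] NOT false = true
[1.1.1.2.4] true OR false = true
[1.1.1.2] true OR false OR true OR true = true
[1.1.1] exactly-one(true, true) = false
[1.1] NOT false = true
[1] NOT true = false
[2] true → true = true
[root] false AND true = false
Overall: false → denied

Denied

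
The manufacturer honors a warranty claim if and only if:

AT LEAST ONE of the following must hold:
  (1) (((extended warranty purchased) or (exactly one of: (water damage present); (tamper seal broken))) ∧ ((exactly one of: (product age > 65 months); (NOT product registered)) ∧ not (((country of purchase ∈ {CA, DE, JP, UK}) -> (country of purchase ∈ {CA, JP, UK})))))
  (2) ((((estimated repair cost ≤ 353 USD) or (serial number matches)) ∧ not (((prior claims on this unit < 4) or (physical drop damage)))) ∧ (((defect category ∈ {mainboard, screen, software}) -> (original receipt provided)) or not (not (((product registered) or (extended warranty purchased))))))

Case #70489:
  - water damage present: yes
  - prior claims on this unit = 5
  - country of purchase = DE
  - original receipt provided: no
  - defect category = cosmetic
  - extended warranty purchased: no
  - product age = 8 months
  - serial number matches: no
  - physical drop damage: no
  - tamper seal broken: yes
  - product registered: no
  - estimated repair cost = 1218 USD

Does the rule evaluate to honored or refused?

Atomic conditions:
  extended warranty purchased: no → false
  water damage present: yes → true
  tamper seal broken: yes → true
  product age > 65 months: 8 > 65 is false
  NOT product registered: no → true
  country of purchase ∈ {CA, DE, JP, UK}: DE is in the set → true
  country of purchase ∈ {CA, JP, UK}: DE is not in the set → false
  estimated repair cost ≤ 353 USD: 1218 ≤ 353 is false
  serial number matches: no → false
  prior claims on this unit < 4: 5 < 4 is false
  physical drop damage: no → false
  defect category ∈ {mainboard, screen, software}: cosmetic is not in the set → false
  original receipt provided: no → false
  product registered: no → false
Combine:
[1.1.2] exactly-one(true, true) = false
[1.1] false OR false = false
[1.2.1] exactly-one(false, true) = true
[1.2.2.1] true → false = false
[1.2.2] NOT false = true
[1.2] true AND true = true
[1] false AND true = false
[2.1.1] false OR false = false
[2.1.2.1] false OR false = false
[2.1.2] NOT false = true
[2.1] false AND true = false
[2.2.1] false → false (antecedent false ⇒ implication holds) = true
[2.2.2.1.1] false OR false = false
[2.2.2.1] NOT false = true
[2.2.2] NOT true = false
[2.2] true OR false = true
[2] false AND true = false
[root] false OR false = false
Overall: false → refused

Refused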